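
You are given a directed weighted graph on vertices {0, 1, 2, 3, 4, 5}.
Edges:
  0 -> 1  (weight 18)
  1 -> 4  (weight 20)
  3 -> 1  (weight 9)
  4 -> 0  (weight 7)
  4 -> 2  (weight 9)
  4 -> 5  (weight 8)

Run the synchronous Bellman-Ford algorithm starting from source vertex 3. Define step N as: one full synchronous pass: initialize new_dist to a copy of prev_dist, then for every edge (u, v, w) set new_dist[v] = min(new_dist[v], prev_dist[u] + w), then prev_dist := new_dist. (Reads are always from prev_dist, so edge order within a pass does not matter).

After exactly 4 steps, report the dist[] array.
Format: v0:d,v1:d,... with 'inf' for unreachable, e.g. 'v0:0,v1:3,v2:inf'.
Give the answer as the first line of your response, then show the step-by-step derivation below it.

v0:36,v1:9,v2:38,v3:0,v4:29,v5:37

step 1: dist = v0:inf,v1:9,v2:inf,v3:0,v4:inf,v5:inf
step 2: dist = v0:inf,v1:9,v2:inf,v3:0,v4:29,v5:inf
step 3: dist = v0:36,v1:9,v2:38,v3:0,v4:29,v5:37
step 4: dist = v0:36,v1:9,v2:38,v3:0,v4:29,v5:37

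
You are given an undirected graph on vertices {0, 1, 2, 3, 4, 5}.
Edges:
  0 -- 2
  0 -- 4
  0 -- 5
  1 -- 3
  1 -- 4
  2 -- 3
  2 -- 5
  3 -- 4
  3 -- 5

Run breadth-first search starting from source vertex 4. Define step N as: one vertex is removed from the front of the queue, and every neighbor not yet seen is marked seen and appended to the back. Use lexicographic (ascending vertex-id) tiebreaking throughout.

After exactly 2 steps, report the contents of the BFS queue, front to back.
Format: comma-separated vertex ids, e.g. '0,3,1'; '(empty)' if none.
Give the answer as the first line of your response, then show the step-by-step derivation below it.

1,3,2,5

step 1: dequeue 4; queue=[0,1,3]; order=4
step 2: dequeue 0; queue=[1,3,2,5]; order=4,0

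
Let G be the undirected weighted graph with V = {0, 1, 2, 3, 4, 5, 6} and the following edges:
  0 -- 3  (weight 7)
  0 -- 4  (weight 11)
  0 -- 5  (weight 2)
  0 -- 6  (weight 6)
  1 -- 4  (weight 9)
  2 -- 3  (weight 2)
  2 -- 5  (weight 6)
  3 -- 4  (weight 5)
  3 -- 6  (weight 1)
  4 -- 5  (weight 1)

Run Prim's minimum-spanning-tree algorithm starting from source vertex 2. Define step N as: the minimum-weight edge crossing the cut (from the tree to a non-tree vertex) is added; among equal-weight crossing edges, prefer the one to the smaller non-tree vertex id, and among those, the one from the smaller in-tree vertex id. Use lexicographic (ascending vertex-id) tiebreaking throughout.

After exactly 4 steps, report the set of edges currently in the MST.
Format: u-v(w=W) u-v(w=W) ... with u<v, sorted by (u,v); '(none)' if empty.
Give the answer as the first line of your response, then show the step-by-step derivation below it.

2-3(w=2) 3-4(w=5) 3-6(w=1) 4-5(w=1)

step 1: add edge 2-3 (w=2); MST = {2-3(w=2)}
step 2: add edge 3-6 (w=1); MST = {2-3(w=2) 3-6(w=1)}
step 3: add edge 3-4 (w=5); MST = {2-3(w=2) 3-4(w=5) 3-6(w=1)}
step 4: add edge 4-5 (w=1); MST = {2-3(w=2) 3-4(w=5) 3-6(w=1) 4-5(w=1)}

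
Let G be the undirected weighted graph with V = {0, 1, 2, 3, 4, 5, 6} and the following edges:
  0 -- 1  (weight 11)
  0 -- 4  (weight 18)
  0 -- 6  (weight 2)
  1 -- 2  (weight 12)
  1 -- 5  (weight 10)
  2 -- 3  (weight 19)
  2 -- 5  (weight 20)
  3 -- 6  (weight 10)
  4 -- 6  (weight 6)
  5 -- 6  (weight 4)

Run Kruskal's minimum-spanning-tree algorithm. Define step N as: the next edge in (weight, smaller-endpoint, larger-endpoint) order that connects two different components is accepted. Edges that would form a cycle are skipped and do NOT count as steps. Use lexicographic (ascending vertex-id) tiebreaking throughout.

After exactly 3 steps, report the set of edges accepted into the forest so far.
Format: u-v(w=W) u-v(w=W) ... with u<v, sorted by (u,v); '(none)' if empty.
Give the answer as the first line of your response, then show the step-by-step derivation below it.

0-6(w=2) 4-6(w=6) 5-6(w=4)

step 1: add edge 0-6 (w=2); MST = {0-6(w=2)}
step 2: add edge 5-6 (w=4); MST = {0-6(w=2) 5-6(w=4)}
step 3: add edge 4-6 (w=6); MST = {0-6(w=2) 4-6(w=6) 5-6(w=4)}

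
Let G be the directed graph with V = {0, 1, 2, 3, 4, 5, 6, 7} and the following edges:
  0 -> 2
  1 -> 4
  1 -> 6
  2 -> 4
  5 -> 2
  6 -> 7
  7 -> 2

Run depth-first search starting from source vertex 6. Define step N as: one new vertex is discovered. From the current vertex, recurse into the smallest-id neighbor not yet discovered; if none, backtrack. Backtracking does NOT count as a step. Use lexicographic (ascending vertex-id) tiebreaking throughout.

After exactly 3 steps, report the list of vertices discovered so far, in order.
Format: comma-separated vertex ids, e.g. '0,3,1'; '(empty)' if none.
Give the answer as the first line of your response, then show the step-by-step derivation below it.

6,7,2

step 1: discover 6; path=6; order=6
step 2: discover 7; path=6>7; order=6,7
step 3: discover 2; path=6>7>2; order=6,7,2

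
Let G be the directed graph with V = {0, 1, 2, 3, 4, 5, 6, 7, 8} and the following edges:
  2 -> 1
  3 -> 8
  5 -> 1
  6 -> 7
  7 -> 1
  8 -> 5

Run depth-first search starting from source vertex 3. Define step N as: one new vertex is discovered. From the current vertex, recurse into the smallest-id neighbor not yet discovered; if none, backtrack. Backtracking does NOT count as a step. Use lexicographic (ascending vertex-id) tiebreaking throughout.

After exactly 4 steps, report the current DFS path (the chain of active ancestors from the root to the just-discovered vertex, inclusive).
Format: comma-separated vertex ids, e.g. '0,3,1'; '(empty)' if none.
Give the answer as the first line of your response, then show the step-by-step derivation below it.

3,8,5,1

step 1: discover 3; path=3; order=3
step 2: discover 8; path=3>8; order=3,8
step 3: discover 5; path=3>8>5; order=3,8,5
step 4: discover 1; path=3>8>5>1; order=3,8,5,1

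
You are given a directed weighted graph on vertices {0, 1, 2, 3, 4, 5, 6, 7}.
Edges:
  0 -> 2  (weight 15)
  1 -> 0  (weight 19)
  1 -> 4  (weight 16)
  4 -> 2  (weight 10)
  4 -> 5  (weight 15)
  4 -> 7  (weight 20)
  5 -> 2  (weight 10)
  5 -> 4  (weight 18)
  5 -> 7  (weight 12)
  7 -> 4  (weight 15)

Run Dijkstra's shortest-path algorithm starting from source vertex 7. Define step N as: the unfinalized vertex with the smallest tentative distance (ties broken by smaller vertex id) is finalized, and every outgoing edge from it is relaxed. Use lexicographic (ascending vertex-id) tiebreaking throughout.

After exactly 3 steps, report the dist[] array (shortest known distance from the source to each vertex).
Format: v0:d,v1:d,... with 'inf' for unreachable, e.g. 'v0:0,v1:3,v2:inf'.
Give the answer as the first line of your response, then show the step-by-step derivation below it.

v0:inf,v1:inf,v2:25,v3:inf,v4:15,v5:30,v6:inf,v7:0

step 1: dist = v0:inf,v1:inf,v2:inf,v3:inf,v4:15,v5:inf,v6:inf,v7:0
step 2: dist = v0:inf,v1:inf,v2:25,v3:inf,v4:15,v5:30,v6:inf,v7:0
step 3: dist = v0:inf,v1:inf,v2:25,v3:inf,v4:15,v5:30,v6:inf,v7:0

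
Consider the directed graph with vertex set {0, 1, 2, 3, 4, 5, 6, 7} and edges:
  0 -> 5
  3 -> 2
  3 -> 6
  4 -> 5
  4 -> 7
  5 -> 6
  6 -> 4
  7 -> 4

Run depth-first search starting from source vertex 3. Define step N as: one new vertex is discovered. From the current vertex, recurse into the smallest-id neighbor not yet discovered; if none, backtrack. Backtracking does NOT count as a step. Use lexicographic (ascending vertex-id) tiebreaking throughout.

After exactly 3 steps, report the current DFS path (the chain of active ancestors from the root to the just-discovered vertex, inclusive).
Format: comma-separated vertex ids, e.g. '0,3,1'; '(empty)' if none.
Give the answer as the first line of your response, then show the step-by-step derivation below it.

3,6

step 1: discover 3; path=3; order=3
step 2: discover 2; path=3>2; order=3,2
step 3: discover 6; path=3>6; order=3,2,6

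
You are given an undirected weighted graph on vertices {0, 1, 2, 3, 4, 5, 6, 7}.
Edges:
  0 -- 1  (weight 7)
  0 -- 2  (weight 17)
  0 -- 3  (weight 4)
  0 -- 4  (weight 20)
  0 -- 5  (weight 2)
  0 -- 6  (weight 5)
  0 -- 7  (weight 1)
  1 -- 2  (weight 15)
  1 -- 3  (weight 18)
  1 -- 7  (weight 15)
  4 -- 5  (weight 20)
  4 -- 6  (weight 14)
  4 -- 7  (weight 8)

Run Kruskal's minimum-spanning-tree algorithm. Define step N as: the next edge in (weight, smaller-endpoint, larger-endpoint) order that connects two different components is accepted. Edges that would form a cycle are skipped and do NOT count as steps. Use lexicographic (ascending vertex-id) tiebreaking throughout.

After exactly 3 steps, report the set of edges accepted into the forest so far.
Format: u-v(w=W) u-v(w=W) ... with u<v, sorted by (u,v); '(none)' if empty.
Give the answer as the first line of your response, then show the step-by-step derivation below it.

0-3(w=4) 0-5(w=2) 0-7(w=1)

step 1: add edge 0-7 (w=1); MST = {0-7(w=1)}
step 2: add edge 0-5 (w=2); MST = {0-5(w=2) 0-7(w=1)}
step 3: add edge 0-3 (w=4); MST = {0-3(w=4) 0-5(w=2) 0-7(w=1)}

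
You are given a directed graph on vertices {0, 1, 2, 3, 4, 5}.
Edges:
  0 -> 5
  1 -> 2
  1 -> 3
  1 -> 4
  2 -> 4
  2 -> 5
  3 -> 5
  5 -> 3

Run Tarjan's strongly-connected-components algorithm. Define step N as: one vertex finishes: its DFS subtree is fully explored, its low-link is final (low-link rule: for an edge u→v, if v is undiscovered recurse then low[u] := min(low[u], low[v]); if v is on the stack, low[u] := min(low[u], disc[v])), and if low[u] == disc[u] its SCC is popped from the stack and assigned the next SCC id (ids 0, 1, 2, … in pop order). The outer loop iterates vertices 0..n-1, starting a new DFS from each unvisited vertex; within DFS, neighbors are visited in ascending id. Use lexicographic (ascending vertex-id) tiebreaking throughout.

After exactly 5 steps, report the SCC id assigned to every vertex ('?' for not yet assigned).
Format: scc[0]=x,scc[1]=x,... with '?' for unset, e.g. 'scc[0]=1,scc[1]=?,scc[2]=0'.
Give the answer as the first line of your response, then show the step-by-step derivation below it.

scc[0]=1,scc[1]=?,scc[2]=3,scc[3]=0,scc[4]=2,scc[5]=0

step 1: low=(low[0]=0,low[1]=?,low[2]=?,low[3]=1,low[4]=?,low[5]=1); scc=(scc[0]=?,scc[1]=?,scc[2]=?,scc[3]=?,scc[4]=?,scc[5]=?)
step 2: low=(low[0]=0,low[1]=?,low[2]=?,low[3]=1,low[4]=?,low[5]=1); scc=(scc[0]=?,scc[1]=?,scc[2]=?,scc[3]=0,scc[4]=?,scc[5]=0)
step 3: low=(low[0]=0,low[1]=?,low[2]=?,low[3]=1,low[4]=?,low[5]=1); scc=(scc[0]=1,scc[1]=?,scc[2]=?,scc[3]=0,scc[4]=?,scc[5]=0)
step 4: low=(low[0]=0,low[1]=3,low[2]=4,low[3]=1,low[4]=5,low[5]=1); scc=(scc[0]=1,scc[1]=?,scc[2]=?,scc[3]=0,scc[4]=2,scc[5]=0)
step 5: low=(low[0]=0,low[1]=3,low[2]=4,low[3]=1,low[4]=5,low[5]=1); scc=(scc[0]=1,scc[1]=?,scc[2]=3,scc[3]=0,scc[4]=2,scc[5]=0)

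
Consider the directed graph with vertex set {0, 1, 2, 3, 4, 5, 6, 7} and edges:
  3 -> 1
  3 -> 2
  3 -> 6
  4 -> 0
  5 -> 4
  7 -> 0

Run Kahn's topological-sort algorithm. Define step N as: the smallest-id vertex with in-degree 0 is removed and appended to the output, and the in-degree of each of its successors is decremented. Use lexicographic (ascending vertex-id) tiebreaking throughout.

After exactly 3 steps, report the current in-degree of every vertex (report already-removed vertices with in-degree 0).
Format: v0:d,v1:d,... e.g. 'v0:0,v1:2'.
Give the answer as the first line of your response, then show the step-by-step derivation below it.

v0:2,v1:0,v2:0,v3:0,v4:1,v5:0,v6:0,v7:0

step 1: output 3; order=[3]; indeg=(2,0,0,0,1,0,0,0)
step 2: output 1; order=[3,1]; indeg=(2,0,0,0,1,0,0,0)
step 3: output 2; order=[3,1,2]; indeg=(2,0,0,0,1,0,0,0)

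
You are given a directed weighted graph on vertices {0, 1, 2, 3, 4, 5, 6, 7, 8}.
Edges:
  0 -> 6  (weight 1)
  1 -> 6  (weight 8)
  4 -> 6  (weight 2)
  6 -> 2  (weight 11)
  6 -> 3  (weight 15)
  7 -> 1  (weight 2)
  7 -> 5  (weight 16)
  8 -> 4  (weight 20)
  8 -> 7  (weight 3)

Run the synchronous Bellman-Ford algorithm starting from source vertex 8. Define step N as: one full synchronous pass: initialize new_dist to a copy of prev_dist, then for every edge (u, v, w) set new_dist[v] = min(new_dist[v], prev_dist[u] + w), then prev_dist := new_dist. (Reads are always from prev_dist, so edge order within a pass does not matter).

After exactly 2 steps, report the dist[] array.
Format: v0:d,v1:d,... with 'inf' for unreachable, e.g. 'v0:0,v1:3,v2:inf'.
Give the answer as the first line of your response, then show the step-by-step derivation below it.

v0:inf,v1:5,v2:inf,v3:inf,v4:20,v5:19,v6:22,v7:3,v8:0

step 1: dist = v0:inf,v1:inf,v2:inf,v3:inf,v4:20,v5:inf,v6:inf,v7:3,v8:0
step 2: dist = v0:inf,v1:5,v2:inf,v3:inf,v4:20,v5:19,v6:22,v7:3,v8:0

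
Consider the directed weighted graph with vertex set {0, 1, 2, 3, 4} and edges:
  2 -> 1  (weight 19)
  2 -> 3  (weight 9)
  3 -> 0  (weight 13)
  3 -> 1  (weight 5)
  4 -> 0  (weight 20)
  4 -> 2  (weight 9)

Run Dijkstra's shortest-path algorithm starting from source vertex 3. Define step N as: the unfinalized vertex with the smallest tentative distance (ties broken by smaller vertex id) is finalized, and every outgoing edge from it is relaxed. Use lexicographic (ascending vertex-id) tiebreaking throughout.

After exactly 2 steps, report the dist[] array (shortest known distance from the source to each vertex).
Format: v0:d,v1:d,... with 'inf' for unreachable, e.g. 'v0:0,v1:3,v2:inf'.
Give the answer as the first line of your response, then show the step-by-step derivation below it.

v0:13,v1:5,v2:inf,v3:0,v4:inf

step 1: dist = v0:13,v1:5,v2:inf,v3:0,v4:inf
step 2: dist = v0:13,v1:5,v2:inf,v3:0,v4:inf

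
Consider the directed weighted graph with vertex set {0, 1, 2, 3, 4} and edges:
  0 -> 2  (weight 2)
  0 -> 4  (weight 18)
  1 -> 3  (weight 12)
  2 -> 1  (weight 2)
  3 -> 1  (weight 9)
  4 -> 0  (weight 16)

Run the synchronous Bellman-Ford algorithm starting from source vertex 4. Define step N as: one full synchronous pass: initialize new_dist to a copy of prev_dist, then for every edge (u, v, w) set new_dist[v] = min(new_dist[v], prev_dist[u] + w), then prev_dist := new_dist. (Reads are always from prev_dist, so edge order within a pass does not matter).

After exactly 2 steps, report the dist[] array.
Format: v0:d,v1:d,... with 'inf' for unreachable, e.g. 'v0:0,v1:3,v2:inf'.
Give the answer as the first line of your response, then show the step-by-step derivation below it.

v0:16,v1:inf,v2:18,v3:inf,v4:0

step 1: dist = v0:16,v1:inf,v2:inf,v3:inf,v4:0
step 2: dist = v0:16,v1:inf,v2:18,v3:inf,v4:0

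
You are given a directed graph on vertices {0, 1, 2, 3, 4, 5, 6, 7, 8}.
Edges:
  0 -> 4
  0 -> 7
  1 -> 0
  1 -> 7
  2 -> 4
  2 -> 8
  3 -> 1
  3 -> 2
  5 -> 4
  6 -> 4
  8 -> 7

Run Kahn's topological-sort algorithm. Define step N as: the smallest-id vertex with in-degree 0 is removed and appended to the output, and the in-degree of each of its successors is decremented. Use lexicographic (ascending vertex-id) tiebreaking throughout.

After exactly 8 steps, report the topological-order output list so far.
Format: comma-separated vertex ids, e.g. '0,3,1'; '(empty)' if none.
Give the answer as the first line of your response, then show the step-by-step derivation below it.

3,1,0,2,5,6,4,8

step 1: output 3; order=[3]; indeg=(1,0,0,0,4,0,0,3,1)
step 2: output 1; order=[3,1]; indeg=(0,0,0,0,4,0,0,2,1)
step 3: output 0; order=[3,1,0]; indeg=(0,0,0,0,3,0,0,1,1)
step 4: output 2; order=[3,1,0,2]; indeg=(0,0,0,0,2,0,0,1,0)
step 5: output 5; order=[3,1,0,2,5]; indeg=(0,0,0,0,1,0,0,1,0)
step 6: output 6; order=[3,1,0,2,5,6]; indeg=(0,0,0,0,0,0,0,1,0)
step 7: output 4; order=[3,1,0,2,5,6,4]; indeg=(0,0,0,0,0,0,0,1,0)
step 8: output 8; order=[3,1,0,2,5,6,4,8]; indeg=(0,0,0,0,0,0,0,0,0)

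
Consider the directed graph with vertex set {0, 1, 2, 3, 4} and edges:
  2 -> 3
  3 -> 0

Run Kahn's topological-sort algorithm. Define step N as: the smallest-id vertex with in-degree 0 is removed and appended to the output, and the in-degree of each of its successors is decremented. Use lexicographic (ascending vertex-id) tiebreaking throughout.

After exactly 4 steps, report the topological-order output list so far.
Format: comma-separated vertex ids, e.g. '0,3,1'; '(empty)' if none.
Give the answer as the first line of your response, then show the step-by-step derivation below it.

1,2,3,0

step 1: output 1; order=[1]; indeg=(1,0,0,1,0)
step 2: output 2; order=[1,2]; indeg=(1,0,0,0,0)
step 3: output 3; order=[1,2,3]; indeg=(0,0,0,0,0)
step 4: output 0; order=[1,2,3,0]; indeg=(0,0,0,0,0)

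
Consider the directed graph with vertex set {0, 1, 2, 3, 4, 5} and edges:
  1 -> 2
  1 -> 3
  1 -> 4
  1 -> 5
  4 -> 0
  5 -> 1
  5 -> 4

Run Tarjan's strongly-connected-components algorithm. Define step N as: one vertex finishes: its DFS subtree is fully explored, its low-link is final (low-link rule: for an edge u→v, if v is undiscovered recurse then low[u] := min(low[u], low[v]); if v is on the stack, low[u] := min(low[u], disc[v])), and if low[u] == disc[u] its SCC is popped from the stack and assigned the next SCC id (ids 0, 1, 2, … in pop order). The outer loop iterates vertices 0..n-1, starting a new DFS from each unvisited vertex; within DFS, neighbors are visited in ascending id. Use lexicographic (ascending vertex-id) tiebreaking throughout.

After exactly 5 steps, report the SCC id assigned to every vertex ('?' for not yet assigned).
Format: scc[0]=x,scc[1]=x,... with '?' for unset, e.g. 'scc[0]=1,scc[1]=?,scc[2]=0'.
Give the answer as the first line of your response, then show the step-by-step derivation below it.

scc[0]=0,scc[1]=?,scc[2]=1,scc[3]=2,scc[4]=3,scc[5]=?

step 1: low=(low[0]=0,low[1]=?,low[2]=?,low[3]=?,low[4]=?,low[5]=?); scc=(scc[0]=0,scc[1]=?,scc[2]=?,scc[3]=?,scc[4]=?,scc[5]=?)
step 2: low=(low[0]=0,low[1]=1,low[2]=2,low[3]=?,low[4]=?,low[5]=?); scc=(scc[0]=0,scc[1]=?,scc[2]=1,scc[3]=?,scc[4]=?,scc[5]=?)
step 3: low=(low[0]=0,low[1]=1,low[2]=2,low[3]=3,low[4]=?,low[5]=?); scc=(scc[0]=0,scc[1]=?,scc[2]=1,scc[3]=2,scc[4]=?,scc[5]=?)
step 4: low=(low[0]=0,low[1]=1,low[2]=2,low[3]=3,low[4]=4,low[5]=?); scc=(scc[0]=0,scc[1]=?,scc[2]=1,scc[3]=2,scc[4]=3,scc[5]=?)
step 5: low=(low[0]=0,low[1]=1,low[2]=2,low[3]=3,low[4]=4,low[5]=1); scc=(scc[0]=0,scc[1]=?,scc[2]=1,scc[3]=2,scc[4]=3,scc[5]=?)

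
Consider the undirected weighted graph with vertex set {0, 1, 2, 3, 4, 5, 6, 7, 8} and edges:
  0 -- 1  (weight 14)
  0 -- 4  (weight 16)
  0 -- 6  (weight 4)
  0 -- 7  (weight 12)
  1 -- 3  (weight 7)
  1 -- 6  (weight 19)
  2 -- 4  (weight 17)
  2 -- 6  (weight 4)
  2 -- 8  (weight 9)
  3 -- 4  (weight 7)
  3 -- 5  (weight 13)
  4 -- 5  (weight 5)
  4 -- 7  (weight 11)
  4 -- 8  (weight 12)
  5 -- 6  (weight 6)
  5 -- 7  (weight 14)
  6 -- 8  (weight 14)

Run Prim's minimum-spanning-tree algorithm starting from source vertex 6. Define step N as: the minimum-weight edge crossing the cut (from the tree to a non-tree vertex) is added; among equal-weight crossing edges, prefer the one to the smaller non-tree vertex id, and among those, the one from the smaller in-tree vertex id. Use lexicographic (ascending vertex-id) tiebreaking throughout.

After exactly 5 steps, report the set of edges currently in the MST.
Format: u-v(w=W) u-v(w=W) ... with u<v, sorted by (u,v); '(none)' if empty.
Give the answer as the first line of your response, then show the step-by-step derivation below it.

0-6(w=4) 2-6(w=4) 3-4(w=7) 4-5(w=5) 5-6(w=6)

step 1: add edge 0-6 (w=4); MST = {0-6(w=4)}
step 2: add edge 2-6 (w=4); MST = {0-6(w=4) 2-6(w=4)}
step 3: add edge 5-6 (w=6); MST = {0-6(w=4) 2-6(w=4) 5-6(w=6)}
step 4: add edge 4-5 (w=5); MST = {0-6(w=4) 2-6(w=4) 4-5(w=5) 5-6(w=6)}
step 5: add edge 3-4 (w=7); MST = {0-6(w=4) 2-6(w=4) 3-4(w=7) 4-5(w=5) 5-6(w=6)}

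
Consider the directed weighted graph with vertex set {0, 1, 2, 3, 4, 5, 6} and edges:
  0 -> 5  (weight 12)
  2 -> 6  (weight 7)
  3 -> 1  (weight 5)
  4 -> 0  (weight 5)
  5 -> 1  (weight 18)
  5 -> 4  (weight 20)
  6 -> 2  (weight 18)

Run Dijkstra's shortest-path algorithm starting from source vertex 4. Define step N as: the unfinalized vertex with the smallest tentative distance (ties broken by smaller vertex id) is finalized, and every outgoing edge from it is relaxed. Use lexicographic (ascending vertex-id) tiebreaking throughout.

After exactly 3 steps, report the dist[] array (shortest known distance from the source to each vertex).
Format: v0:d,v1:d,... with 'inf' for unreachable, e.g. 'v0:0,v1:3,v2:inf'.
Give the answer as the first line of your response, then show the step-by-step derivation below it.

v0:5,v1:35,v2:inf,v3:inf,v4:0,v5:17,v6:inf

step 1: dist = v0:5,v1:inf,v2:inf,v3:inf,v4:0,v5:inf,v6:inf
step 2: dist = v0:5,v1:inf,v2:inf,v3:inf,v4:0,v5:17,v6:inf
step 3: dist = v0:5,v1:35,v2:inf,v3:inf,v4:0,v5:17,v6:inf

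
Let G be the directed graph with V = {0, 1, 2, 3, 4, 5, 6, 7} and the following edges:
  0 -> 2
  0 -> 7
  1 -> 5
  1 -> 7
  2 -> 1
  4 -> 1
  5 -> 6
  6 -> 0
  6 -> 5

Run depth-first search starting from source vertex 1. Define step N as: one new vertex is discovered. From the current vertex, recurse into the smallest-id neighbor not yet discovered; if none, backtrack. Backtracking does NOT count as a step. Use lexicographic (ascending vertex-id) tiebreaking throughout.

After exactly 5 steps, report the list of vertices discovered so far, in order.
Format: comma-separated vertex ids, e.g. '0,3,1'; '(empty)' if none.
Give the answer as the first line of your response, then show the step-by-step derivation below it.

1,5,6,0,2

step 1: discover 1; path=1; order=1
step 2: discover 5; path=1>5; order=1,5
step 3: discover 6; path=1>5>6; order=1,5,6
step 4: discover 0; path=1>5>6>0; order=1,5,6,0
step 5: discover 2; path=1>5>6>0>2; order=1,5,6,0,2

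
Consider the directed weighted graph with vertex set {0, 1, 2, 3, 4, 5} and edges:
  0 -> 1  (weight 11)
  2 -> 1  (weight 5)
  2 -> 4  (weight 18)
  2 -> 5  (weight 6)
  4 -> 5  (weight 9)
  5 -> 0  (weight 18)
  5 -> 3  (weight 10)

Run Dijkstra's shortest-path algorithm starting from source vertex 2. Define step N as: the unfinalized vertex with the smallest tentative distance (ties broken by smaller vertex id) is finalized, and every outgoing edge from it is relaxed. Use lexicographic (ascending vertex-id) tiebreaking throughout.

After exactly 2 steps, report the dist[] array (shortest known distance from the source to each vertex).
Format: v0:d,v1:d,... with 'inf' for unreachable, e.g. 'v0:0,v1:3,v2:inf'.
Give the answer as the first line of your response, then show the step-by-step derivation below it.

v0:inf,v1:5,v2:0,v3:inf,v4:18,v5:6

step 1: dist = v0:inf,v1:5,v2:0,v3:inf,v4:18,v5:6
step 2: dist = v0:inf,v1:5,v2:0,v3:inf,v4:18,v5:6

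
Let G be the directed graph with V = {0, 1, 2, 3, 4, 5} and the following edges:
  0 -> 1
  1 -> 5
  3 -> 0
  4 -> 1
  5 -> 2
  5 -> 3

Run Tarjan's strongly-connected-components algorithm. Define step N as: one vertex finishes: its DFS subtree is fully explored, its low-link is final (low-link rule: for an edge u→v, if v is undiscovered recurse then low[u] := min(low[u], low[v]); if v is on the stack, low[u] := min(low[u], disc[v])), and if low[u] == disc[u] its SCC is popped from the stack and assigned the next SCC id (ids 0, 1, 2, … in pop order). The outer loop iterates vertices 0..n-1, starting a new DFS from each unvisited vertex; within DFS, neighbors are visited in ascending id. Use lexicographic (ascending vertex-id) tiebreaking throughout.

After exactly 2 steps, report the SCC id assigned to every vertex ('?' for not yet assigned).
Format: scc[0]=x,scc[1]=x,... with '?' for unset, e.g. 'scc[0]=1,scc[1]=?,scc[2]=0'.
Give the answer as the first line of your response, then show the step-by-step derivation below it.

scc[0]=?,scc[1]=?,scc[2]=0,scc[3]=?,scc[4]=?,scc[5]=?

step 1: low=(low[0]=0,low[1]=1,low[2]=3,low[3]=?,low[4]=?,low[5]=2); scc=(scc[0]=?,scc[1]=?,scc[2]=0,scc[3]=?,scc[4]=?,scc[5]=?)
step 2: low=(low[0]=0,low[1]=1,low[2]=3,low[3]=0,low[4]=?,low[5]=2); scc=(scc[0]=?,scc[1]=?,scc[2]=0,scc[3]=?,scc[4]=?,scc[5]=?)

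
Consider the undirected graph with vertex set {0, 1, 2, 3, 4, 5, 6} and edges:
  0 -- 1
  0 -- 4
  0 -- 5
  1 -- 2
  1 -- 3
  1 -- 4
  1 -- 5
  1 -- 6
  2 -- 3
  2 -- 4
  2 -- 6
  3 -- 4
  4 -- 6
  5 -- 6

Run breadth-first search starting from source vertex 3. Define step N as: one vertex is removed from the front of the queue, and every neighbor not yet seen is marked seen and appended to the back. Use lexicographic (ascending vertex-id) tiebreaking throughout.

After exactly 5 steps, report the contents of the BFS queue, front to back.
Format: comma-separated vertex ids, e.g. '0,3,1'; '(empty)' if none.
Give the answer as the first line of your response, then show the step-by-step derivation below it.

5,6

step 1: dequeue 3; queue=[1,2,4]; order=3
step 2: dequeue 1; queue=[2,4,0,5,6]; order=3,1
step 3: dequeue 2; queue=[4,0,5,6]; order=3,1,2
step 4: dequeue 4; queue=[0,5,6]; order=3,1,2,4
step 5: dequeue 0; queue=[5,6]; order=3,1,2,4,0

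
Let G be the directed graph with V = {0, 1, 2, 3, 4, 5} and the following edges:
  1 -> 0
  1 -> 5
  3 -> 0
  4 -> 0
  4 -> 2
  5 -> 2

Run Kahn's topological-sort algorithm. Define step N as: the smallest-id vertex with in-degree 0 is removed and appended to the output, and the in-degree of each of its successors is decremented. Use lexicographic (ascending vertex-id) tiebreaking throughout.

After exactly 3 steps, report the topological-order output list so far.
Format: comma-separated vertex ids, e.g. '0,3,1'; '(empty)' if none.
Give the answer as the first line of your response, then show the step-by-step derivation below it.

1,3,4

step 1: output 1; order=[1]; indeg=(2,0,2,0,0,0)
step 2: output 3; order=[1,3]; indeg=(1,0,2,0,0,0)
step 3: output 4; order=[1,3,4]; indeg=(0,0,1,0,0,0)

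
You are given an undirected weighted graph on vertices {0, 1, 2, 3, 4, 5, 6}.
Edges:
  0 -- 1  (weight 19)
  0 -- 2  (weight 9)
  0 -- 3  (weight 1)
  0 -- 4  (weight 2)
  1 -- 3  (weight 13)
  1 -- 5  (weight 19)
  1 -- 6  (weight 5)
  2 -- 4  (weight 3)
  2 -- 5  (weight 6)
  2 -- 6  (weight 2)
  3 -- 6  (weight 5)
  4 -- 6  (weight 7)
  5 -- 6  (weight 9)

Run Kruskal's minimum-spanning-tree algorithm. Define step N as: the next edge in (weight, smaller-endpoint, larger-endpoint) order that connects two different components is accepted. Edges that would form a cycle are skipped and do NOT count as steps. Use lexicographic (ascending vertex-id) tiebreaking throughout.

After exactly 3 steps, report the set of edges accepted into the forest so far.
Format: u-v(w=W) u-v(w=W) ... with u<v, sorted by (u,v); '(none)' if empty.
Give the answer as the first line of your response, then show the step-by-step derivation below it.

0-3(w=1) 0-4(w=2) 2-6(w=2)

step 1: add edge 0-3 (w=1); MST = {0-3(w=1)}
step 2: add edge 0-4 (w=2); MST = {0-3(w=1) 0-4(w=2)}
step 3: add edge 2-6 (w=2); MST = {0-3(w=1) 0-4(w=2) 2-6(w=2)}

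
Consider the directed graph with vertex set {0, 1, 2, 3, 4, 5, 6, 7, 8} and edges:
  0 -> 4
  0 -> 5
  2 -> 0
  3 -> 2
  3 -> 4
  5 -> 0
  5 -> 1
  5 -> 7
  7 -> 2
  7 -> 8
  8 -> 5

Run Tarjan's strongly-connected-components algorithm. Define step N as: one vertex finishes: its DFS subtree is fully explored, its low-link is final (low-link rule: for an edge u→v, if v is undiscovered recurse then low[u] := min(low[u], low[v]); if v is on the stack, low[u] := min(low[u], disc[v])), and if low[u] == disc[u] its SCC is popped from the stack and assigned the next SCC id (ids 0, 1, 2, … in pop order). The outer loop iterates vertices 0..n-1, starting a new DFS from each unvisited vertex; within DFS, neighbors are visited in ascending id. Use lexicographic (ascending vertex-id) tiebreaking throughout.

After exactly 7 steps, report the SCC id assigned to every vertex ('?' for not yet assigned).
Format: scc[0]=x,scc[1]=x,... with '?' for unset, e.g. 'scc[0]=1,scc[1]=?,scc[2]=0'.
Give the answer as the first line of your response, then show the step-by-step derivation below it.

scc[0]=2,scc[1]=1,scc[2]=2,scc[3]=?,scc[4]=0,scc[5]=2,scc[6]=?,scc[7]=2,scc[8]=2

step 1: low=(low[0]=0,low[1]=?,low[2]=?,low[3]=?,low[4]=1,low[5]=?,low[6]=?,low[7]=?,low[8]=?); scc=(scc[0]=?,scc[1]=?,scc[2]=?,scc[3]=?,scc[4]=0,scc[5]=?,scc[6]=?,scc[7]=?,scc[8]=?)
step 2: low=(low[0]=0,low[1]=3,low[2]=?,low[3]=?,low[4]=1,low[5]=0,low[6]=?,low[7]=?,low[8]=?); scc=(scc[0]=?,scc[1]=1,scc[2]=?,scc[3]=?,scc[4]=0,scc[5]=?,scc[6]=?,scc[7]=?,scc[8]=?)
step 3: low=(low[0]=0,low[1]=3,low[2]=0,low[3]=?,low[4]=1,low[5]=0,low[6]=?,low[7]=4,low[8]=?); scc=(scc[0]=?,scc[1]=1,scc[2]=?,scc[3]=?,scc[4]=0,scc[5]=?,scc[6]=?,scc[7]=?,scc[8]=?)
step 4: low=(low[0]=0,low[1]=3,low[2]=0,low[3]=?,low[4]=1,low[5]=0,low[6]=?,low[7]=0,low[8]=2); scc=(scc[0]=?,scc[1]=1,scc[2]=?,scc[3]=?,scc[4]=0,scc[5]=?,scc[6]=?,scc[7]=?,scc[8]=?)
step 5: low=(low[0]=0,low[1]=3,low[2]=0,low[3]=?,low[4]=1,low[5]=0,low[6]=?,low[7]=0,low[8]=2); scc=(scc[0]=?,scc[1]=1,scc[2]=?,scc[3]=?,scc[4]=0,scc[5]=?,scc[6]=?,scc[7]=?,scc[8]=?)
step 6: low=(low[0]=0,low[1]=3,low[2]=0,low[3]=?,low[4]=1,low[5]=0,low[6]=?,low[7]=0,low[8]=2); scc=(scc[0]=?,scc[1]=1,scc[2]=?,scc[3]=?,scc[4]=0,scc[5]=?,scc[6]=?,scc[7]=?,scc[8]=?)
step 7: low=(low[0]=0,low[1]=3,low[2]=0,low[3]=?,low[4]=1,low[5]=0,low[6]=?,low[7]=0,low[8]=2); scc=(scc[0]=2,scc[1]=1,scc[2]=2,scc[3]=?,scc[4]=0,scc[5]=2,scc[6]=?,scc[7]=2,scc[8]=2)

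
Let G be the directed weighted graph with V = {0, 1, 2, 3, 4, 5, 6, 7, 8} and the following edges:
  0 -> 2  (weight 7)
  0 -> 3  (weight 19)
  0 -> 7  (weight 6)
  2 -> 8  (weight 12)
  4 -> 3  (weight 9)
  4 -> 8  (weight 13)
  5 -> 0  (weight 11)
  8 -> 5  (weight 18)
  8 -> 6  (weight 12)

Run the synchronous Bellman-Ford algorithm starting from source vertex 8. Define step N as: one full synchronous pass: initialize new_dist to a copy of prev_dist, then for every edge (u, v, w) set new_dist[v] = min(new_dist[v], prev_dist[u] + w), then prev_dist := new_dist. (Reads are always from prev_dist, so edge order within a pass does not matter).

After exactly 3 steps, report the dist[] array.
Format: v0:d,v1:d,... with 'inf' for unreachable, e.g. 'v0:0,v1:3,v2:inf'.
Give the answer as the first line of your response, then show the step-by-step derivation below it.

v0:29,v1:inf,v2:36,v3:48,v4:inf,v5:18,v6:12,v7:35,v8:0

step 1: dist = v0:inf,v1:inf,v2:inf,v3:inf,v4:inf,v5:18,v6:12,v7:inf,v8:0
step 2: dist = v0:29,v1:inf,v2:inf,v3:inf,v4:inf,v5:18,v6:12,v7:inf,v8:0
step 3: dist = v0:29,v1:inf,v2:36,v3:48,v4:inf,v5:18,v6:12,v7:35,v8:0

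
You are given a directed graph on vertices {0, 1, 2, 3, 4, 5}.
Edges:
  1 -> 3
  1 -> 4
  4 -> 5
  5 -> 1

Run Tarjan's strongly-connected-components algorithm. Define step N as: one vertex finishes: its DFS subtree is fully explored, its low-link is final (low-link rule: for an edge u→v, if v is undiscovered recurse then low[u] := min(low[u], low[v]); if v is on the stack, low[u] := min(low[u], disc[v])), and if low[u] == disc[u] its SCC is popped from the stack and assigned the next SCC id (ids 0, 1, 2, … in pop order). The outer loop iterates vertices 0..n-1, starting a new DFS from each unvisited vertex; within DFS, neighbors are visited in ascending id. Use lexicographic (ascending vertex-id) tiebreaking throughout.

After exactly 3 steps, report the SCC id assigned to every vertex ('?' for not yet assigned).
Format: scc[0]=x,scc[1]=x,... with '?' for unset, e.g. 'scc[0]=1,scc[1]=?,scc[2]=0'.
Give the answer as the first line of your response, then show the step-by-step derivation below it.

scc[0]=0,scc[1]=?,scc[2]=?,scc[3]=1,scc[4]=?,scc[5]=?

step 1: low=(low[0]=0,low[1]=?,low[2]=?,low[3]=?,low[4]=?,low[5]=?); scc=(scc[0]=0,scc[1]=?,scc[2]=?,scc[3]=?,scc[4]=?,scc[5]=?)
step 2: low=(low[0]=0,low[1]=1,low[2]=?,low[3]=2,low[4]=?,low[5]=?); scc=(scc[0]=0,scc[1]=?,scc[2]=?,scc[3]=1,scc[4]=?,scc[5]=?)
step 3: low=(low[0]=0,low[1]=1,low[2]=?,low[3]=2,low[4]=3,low[5]=1); scc=(scc[0]=0,scc[1]=?,scc[2]=?,scc[3]=1,scc[4]=?,scc[5]=?)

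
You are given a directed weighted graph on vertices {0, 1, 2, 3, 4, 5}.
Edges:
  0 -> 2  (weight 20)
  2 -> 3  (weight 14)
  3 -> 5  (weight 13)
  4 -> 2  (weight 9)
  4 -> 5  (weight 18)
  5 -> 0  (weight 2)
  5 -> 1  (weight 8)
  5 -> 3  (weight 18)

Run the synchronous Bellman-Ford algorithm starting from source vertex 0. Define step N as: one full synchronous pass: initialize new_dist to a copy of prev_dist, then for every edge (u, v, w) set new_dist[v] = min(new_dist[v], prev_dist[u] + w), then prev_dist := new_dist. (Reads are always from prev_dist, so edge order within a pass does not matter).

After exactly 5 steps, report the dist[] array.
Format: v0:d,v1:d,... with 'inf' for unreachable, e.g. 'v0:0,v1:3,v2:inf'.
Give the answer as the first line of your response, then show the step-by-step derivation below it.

v0:0,v1:55,v2:20,v3:34,v4:inf,v5:47

step 1: dist = v0:0,v1:inf,v2:20,v3:inf,v4:inf,v5:inf
step 2: dist = v0:0,v1:inf,v2:20,v3:34,v4:inf,v5:inf
step 3: dist = v0:0,v1:inf,v2:20,v3:34,v4:inf,v5:47
step 4: dist = v0:0,v1:55,v2:20,v3:34,v4:inf,v5:47
step 5: dist = v0:0,v1:55,v2:20,v3:34,v4:inf,v5:47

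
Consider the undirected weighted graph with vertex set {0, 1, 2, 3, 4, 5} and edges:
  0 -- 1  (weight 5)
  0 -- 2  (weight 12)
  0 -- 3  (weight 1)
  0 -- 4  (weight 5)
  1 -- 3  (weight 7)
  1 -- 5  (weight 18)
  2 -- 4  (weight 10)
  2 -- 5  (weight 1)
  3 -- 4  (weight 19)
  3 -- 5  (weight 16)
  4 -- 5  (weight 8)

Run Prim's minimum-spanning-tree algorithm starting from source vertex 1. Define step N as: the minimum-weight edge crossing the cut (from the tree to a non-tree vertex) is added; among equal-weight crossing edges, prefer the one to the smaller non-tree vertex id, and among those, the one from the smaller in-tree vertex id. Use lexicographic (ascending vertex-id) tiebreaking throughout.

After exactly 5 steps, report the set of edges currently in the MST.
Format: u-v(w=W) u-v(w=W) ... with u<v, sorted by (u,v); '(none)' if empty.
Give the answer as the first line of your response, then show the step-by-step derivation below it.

0-1(w=5) 0-3(w=1) 0-4(w=5) 2-5(w=1) 4-5(w=8)

step 1: add edge 0-1 (w=5); MST = {0-1(w=5)}
step 2: add edge 0-3 (w=1); MST = {0-1(w=5) 0-3(w=1)}
step 3: add edge 0-4 (w=5); MST = {0-1(w=5) 0-3(w=1) 0-4(w=5)}
step 4: add edge 4-5 (w=8); MST = {0-1(w=5) 0-3(w=1) 0-4(w=5) 4-5(w=8)}
step 5: add edge 2-5 (w=1); MST = {0-1(w=5) 0-3(w=1) 0-4(w=5) 2-5(w=1) 4-5(w=8)}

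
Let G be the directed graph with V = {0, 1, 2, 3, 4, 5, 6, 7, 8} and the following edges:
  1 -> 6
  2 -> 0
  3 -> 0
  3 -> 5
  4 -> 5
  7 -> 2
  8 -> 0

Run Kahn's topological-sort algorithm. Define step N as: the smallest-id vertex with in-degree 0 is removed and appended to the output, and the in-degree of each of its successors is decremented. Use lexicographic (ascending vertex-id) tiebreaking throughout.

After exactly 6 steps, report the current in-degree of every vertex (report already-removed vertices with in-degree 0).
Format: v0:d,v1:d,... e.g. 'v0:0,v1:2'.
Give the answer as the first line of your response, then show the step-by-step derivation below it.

v0:2,v1:0,v2:0,v3:0,v4:0,v5:0,v6:0,v7:0,v8:0

step 1: output 1; order=[1]; indeg=(3,0,1,0,0,2,0,0,0)
step 2: output 3; order=[1,3]; indeg=(2,0,1,0,0,1,0,0,0)
step 3: output 4; order=[1,3,4]; indeg=(2,0,1,0,0,0,0,0,0)
step 4: output 5; order=[1,3,4,5]; indeg=(2,0,1,0,0,0,0,0,0)
step 5: output 6; order=[1,3,4,5,6]; indeg=(2,0,1,0,0,0,0,0,0)
step 6: output 7; order=[1,3,4,5,6,7]; indeg=(2,0,0,0,0,0,0,0,0)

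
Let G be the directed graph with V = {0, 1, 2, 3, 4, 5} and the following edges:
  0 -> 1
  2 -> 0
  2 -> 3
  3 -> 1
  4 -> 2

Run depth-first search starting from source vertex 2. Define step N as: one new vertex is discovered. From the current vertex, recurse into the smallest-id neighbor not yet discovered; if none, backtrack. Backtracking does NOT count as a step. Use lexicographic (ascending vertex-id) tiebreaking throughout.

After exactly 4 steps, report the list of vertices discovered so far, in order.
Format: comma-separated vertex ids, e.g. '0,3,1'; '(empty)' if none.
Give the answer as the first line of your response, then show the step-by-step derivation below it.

2,0,1,3

step 1: discover 2; path=2; order=2
step 2: discover 0; path=2>0; order=2,0
step 3: discover 1; path=2>0>1; order=2,0,1
step 4: discover 3; path=2>3; order=2,0,1,3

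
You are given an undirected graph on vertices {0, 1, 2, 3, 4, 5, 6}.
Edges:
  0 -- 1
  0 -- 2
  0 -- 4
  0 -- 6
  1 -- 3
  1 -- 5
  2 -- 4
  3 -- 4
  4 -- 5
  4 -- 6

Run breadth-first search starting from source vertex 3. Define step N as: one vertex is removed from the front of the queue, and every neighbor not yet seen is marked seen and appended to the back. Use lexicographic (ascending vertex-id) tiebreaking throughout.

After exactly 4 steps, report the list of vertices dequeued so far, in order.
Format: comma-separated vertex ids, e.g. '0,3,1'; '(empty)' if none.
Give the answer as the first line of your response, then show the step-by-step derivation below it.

3,1,4,0

step 1: dequeue 3; queue=[1,4]; order=3
step 2: dequeue 1; queue=[4,0,5]; order=3,1
step 3: dequeue 4; queue=[0,5,2,6]; order=3,1,4
step 4: dequeue 0; queue=[5,2,6]; order=3,1,4,0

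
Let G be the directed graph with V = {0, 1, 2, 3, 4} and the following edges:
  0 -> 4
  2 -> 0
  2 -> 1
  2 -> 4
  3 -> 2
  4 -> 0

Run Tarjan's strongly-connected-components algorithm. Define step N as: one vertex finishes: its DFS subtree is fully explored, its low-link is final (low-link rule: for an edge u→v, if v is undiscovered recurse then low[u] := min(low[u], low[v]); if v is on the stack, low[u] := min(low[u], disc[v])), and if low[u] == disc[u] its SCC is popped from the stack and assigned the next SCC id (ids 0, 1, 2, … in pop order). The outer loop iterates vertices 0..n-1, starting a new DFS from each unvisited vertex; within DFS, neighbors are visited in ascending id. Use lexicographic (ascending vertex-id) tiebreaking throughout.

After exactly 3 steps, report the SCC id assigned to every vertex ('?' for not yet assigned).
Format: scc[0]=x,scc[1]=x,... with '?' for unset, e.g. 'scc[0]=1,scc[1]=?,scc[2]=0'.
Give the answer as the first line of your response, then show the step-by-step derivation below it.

scc[0]=0,scc[1]=1,scc[2]=?,scc[3]=?,scc[4]=0

step 1: low=(low[0]=0,low[1]=?,low[2]=?,low[3]=?,low[4]=0); scc=(scc[0]=?,scc[1]=?,scc[2]=?,scc[3]=?,scc[4]=?)
step 2: low=(low[0]=0,low[1]=?,low[2]=?,low[3]=?,low[4]=0); scc=(scc[0]=0,scc[1]=?,scc[2]=?,scc[3]=?,scc[4]=0)
step 3: low=(low[0]=0,low[1]=2,low[2]=?,low[3]=?,low[4]=0); scc=(scc[0]=0,scc[1]=1,scc[2]=?,scc[3]=?,scc[4]=0)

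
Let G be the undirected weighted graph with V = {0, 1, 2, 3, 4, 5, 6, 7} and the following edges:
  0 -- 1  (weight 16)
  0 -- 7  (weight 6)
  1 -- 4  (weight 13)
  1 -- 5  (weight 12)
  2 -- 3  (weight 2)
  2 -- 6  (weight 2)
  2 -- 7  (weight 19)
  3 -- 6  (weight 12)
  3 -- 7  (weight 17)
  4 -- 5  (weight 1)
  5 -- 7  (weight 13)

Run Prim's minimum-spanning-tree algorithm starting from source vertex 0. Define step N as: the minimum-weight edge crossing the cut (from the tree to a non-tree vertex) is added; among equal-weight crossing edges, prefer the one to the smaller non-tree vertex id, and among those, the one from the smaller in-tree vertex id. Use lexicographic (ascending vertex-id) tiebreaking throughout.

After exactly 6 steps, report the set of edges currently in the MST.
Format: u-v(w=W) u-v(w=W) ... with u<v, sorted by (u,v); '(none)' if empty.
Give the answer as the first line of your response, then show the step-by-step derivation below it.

0-7(w=6) 1-5(w=12) 2-3(w=2) 3-7(w=17) 4-5(w=1) 5-7(w=13)

step 1: add edge 0-7 (w=6); MST = {0-7(w=6)}
step 2: add edge 5-7 (w=13); MST = {0-7(w=6) 5-7(w=13)}
step 3: add edge 4-5 (w=1); MST = {0-7(w=6) 4-5(w=1) 5-7(w=13)}
step 4: add edge 1-5 (w=12); MST = {0-7(w=6) 1-5(w=12) 4-5(w=1) 5-7(w=13)}
step 5: add edge 3-7 (w=17); MST = {0-7(w=6) 1-5(w=12) 3-7(w=17) 4-5(w=1) 5-7(w=13)}
step 6: add edge 2-3 (w=2); MST = {0-7(w=6) 1-5(w=12) 2-3(w=2) 3-7(w=17) 4-5(w=1) 5-7(w=13)}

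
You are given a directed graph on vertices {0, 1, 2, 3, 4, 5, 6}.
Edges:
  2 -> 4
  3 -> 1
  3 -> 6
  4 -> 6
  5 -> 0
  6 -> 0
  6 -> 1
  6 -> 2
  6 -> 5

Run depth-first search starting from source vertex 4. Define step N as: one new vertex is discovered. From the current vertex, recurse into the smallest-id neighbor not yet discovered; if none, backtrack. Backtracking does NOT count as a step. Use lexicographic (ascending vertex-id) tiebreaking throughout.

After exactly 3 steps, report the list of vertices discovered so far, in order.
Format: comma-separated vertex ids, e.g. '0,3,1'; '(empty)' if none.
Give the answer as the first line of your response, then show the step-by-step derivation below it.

4,6,0

step 1: discover 4; path=4; order=4
step 2: discover 6; path=4>6; order=4,6
step 3: discover 0; path=4>6>0; order=4,6,0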